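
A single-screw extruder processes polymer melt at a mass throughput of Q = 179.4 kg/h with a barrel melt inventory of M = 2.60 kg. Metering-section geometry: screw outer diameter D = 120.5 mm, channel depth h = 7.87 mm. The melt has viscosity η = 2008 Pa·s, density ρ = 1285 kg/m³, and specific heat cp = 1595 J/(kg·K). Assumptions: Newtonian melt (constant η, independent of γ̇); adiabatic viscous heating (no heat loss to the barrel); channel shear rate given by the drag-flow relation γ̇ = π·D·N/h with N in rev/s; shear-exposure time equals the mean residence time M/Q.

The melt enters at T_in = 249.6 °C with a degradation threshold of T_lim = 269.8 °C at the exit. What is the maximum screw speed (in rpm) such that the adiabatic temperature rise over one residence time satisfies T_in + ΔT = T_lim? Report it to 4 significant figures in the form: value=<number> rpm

Q_s = Q / 3600 = 179.4 / 3600 = 0.0498333 kg/s
t_res = M / Q_s = 2.60 ÷ 0.0498333 = 52.1739 s
Geometry in SI: D = 120.5 mm → 0.1205 m, h = 7.87 mm → 0.00787 m
Allowable rise: ΔT_a = T_lim − T_in = 269.8 − 249.6 = 20.2 K
γ̇_max² = ΔT_a·ρ·cp/(η·t_res) = 20.2·1285·1595/(2008·52.1739) = 395.183 s⁻²
Take the square root: γ̇_max = √(395.183) = 19.8792 s⁻¹
Solve γ̇ = πDN/h for N: N_max = γ̇_max·h/(π·D) = 19.8792 × 0.00787 / (π × 0.1205) = 0.413273 rev/s = 24.7964 rpm

value=24.80 rpm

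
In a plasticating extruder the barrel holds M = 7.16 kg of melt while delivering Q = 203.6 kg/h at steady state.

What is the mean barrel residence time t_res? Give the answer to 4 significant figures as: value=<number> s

value=126.6 s

Throughput in SI: Q_s = 203.6 kg/h ÷ 3600 s/h = 0.0565556 kg/s
t_res = M / Q_s = 7.16 / 0.0565556 = 126.601 s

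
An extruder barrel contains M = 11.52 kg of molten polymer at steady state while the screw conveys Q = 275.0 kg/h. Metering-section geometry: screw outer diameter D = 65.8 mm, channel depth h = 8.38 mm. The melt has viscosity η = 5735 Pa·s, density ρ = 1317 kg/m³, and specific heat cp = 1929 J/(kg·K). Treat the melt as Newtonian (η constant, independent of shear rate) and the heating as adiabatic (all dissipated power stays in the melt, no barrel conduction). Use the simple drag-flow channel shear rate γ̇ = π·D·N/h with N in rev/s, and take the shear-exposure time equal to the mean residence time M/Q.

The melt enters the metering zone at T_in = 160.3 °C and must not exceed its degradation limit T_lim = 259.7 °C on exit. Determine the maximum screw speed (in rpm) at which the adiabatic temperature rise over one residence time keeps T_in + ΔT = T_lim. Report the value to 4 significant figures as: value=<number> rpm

Throughput in SI: Q_s = 275.0 kg/h ÷ 3600 s/h = 0.0763889 kg/s
t_res = M / Q_s = 11.52 / 0.0763889 = 150.807 s
D = 65.8 mm = 0.0658 m;  h = 8.38 mm = 0.00838 m
ΔT_a = T_lim − T_in = 259.7 °C − 160.3 °C = 99.4 K
γ̇_max² = ΔT_a·ρ·cp / (η·t_res) = [99.4 × 1317 × 1929] / [5735 × 150.807] = 291.977 s⁻²
γ̇_max = √291.977 = 17.0873 s⁻¹
N_max = γ̇_max·h / (π·D) = 17.0873 · 0.00838 / (π · 0.0658) = 0.692696 rev/s = 41.5618 rpm

value=41.56 rpm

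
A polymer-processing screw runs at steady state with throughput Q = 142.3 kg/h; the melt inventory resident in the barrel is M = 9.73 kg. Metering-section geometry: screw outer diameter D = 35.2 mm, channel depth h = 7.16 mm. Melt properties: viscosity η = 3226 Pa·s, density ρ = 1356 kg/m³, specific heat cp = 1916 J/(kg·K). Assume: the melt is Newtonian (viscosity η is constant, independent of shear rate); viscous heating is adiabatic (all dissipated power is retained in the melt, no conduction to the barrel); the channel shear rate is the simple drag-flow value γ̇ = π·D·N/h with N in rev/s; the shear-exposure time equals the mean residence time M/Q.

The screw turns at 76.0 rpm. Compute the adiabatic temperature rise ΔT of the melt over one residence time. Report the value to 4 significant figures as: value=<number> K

Throughput in SI: Q_s = 142.3 kg/h ÷ 3600 s/h = 0.0395278 kg/s
Mean residence time: t_res = M/Q_s = 9.73 kg / 0.0395278 kg/s = 246.156 s
D = 35.2 mm = 0.0352 m;  h = 7.16 mm = 0.00716 m;  N = 76.0 rpm / 60 = 1.26667 rev/s
Shear rate: γ̇ = πDN/h = π·0.0352·1.26667/0.00716 = 19.5633 s⁻¹
ΔT = η·γ̇²·t_res/(ρ·cp) = [3226 × 19.5633² × 246.156] / [1356 × 1916] = 116.978 K

value=117.0 K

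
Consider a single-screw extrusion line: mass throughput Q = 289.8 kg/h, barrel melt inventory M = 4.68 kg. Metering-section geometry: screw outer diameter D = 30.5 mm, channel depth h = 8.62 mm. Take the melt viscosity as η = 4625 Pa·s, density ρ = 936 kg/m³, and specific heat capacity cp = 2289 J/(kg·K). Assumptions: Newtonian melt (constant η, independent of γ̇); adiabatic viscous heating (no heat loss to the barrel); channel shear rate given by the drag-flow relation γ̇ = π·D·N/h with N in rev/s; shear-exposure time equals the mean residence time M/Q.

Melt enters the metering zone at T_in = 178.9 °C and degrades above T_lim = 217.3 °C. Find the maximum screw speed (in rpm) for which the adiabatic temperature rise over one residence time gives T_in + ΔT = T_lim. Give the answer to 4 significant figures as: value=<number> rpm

value=94.42 rpm

Throughput in SI: Q_s = 289.8 kg/h ÷ 3600 s/h = 0.0805 kg/s
Mean residence time: t_res = M/Q_s = 4.68 kg / 0.0805 kg/s = 58.1366 s
Convert to metres: D = 0.0305 m, h = 0.00862 m
ΔT_a = T_lim − T_in = 217.3 °C − 178.9 °C = 38.4 K
Invert ΔT = ηγ̇²t_res/(ρcp) for γ̇: γ̇_max² = ΔT_a ρ cp / (η t_res) = 38.4·936·2289 / (4625·58.1366) = 305.979 s⁻²
Take the square root: γ̇_max = √(305.979) = 17.4922 s⁻¹
Solve γ̇ = πDN/h for N: N_max = γ̇_max·h/(π·D) = 17.4922 × 0.00862 / (π × 0.0305) = 1.57363 rev/s = 94.4179 rpm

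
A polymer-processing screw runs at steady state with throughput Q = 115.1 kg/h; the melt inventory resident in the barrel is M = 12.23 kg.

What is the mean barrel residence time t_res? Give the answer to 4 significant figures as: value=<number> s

Convert throughput: Q = 115.1 kg/h = 115.1/3600 = 0.0319722 kg/s
t_res = M / Q_s = 12.23 ÷ 0.0319722 = 382.52 s

value=382.5 s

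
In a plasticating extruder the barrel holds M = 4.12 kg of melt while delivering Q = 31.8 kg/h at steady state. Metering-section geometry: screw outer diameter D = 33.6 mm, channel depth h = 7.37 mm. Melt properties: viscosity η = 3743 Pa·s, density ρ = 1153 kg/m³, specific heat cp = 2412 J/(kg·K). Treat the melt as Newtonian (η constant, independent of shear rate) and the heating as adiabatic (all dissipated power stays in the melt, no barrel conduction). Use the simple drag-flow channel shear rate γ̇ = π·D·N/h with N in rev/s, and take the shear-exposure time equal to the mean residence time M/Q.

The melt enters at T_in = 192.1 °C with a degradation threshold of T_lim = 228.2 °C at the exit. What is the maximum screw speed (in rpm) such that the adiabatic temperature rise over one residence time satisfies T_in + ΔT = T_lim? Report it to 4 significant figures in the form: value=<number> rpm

value=31.77 rpm

Q_s = Q / 3600 = 31.8 / 3600 = 0.00883333 kg/s
t_res = M / Q_s = 4.12 / 0.00883333 = 466.415 s
Convert to metres: D = 0.0336 m, h = 0.00737 m
Allowable rise: ΔT_a = T_lim − T_in = 228.2 − 192.1 = 36.1 K
γ̇_max² = ΔT_a·ρ·cp / (η·t_res) = [36.1 × 1153 × 2412] / [3743 × 466.415] = 57.5071 s⁻²
γ̇_max = √57.5071 = 7.58334 s⁻¹
N_max = γ̇_max h / (πD) = 7.58334·0.00737/(π·0.0336) = 0.529467 rev/s → ×60 = 31.768 rpm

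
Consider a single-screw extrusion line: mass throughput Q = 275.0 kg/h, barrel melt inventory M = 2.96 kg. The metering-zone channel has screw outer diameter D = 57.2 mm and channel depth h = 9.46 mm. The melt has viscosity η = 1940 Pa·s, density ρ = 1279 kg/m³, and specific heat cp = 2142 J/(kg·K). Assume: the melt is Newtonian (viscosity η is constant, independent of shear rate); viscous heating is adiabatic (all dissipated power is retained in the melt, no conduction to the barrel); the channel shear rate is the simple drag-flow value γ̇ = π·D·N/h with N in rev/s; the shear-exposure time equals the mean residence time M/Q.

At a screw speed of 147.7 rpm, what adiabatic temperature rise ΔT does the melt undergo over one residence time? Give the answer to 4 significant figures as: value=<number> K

value=60.00 K

Throughput in SI: Q_s = 275.0 kg/h ÷ 3600 s/h = 0.0763889 kg/s
t_res = M / Q_s = 2.96 / 0.0763889 = 38.7491 s
Geometry in metres: D = 57.2 mm → 0.0572 m, h = 9.46 mm → 0.00946 m; screw speed N = 147.7 rpm = 2.46167 rev/s
Shear rate: γ̇ = πDN/h = π·0.0572·2.46167/0.00946 = 46.761 s⁻¹
Adiabatic rise: ΔT = η γ̇² t_res / (ρ cp) = 1940·(46.761)²·38.7491 / (1279·2142) = 59.9986 K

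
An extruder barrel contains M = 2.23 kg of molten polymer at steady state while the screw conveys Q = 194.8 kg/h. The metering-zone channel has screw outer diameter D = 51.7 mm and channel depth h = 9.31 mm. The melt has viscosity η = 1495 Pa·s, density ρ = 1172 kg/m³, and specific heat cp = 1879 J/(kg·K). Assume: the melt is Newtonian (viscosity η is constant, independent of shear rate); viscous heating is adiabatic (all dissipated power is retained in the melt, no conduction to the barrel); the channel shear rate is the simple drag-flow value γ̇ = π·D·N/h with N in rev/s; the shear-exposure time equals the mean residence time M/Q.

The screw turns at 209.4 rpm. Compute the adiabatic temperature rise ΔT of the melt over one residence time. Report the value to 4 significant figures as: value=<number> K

Throughput in SI: Q_s = 194.8 kg/h ÷ 3600 s/h = 0.0541111 kg/s
Mean residence time: t_res = M/Q_s = 2.23 kg / 0.0541111 kg/s = 41.2115 s
Convert to SI: D = 0.0517 m, h = 0.00931 m, N = 209.4/60 = 3.49 rev/s
Shear rate: γ̇ = πDN/h = π·0.0517·3.49/0.00931 = 60.8858 s⁻¹
Adiabatic rise: ΔT = η γ̇² t_res / (ρ cp) = 1495·(60.8858)²·41.2115 / (1172·1879) = 103.714 K

value=103.7 K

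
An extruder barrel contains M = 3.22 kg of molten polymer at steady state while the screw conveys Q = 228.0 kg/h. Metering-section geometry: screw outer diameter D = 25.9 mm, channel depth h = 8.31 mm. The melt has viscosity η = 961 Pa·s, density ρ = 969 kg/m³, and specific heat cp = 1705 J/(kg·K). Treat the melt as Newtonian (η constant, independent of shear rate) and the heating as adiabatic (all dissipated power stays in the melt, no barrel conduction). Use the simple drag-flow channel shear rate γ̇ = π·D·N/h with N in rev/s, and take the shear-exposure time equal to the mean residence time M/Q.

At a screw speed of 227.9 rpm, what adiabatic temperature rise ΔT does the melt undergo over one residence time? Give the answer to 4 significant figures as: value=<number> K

value=40.91 K

Convert throughput: Q = 228.0 kg/h = 228.0/3600 = 0.0633333 kg/s
t_res = M / Q_s = 3.22 / 0.0633333 = 50.8421 s
D = 25.9 mm = 0.0259 m;  h = 8.31 mm = 0.00831 m;  N = 227.9 rpm / 60 = 3.79833 rev/s
Shear rate: γ̇ = πDN/h = π·0.0259·3.79833/0.00831 = 37.1913 s⁻¹
ΔT = η·γ̇²·t_res/(ρ·cp) = [961 × 37.1913² × 50.8421] / [969 × 1705] = 40.9055 K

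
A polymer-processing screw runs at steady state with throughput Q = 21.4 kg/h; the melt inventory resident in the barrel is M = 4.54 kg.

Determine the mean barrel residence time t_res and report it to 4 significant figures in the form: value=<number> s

value=763.7 s

Convert throughput: Q = 21.4 kg/h = 21.4/3600 = 0.00594444 kg/s
t_res = M / Q_s = 4.54 / 0.00594444 = 763.738 s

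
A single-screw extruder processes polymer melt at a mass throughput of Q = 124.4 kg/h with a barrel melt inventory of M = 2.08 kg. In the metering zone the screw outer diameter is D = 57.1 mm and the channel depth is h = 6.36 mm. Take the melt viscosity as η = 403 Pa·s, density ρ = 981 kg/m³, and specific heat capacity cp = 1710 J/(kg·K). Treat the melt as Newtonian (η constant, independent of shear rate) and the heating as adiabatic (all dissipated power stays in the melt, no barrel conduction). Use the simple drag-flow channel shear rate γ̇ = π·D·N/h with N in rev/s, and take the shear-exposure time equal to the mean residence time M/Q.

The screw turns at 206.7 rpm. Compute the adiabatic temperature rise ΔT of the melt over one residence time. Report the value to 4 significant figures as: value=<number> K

Convert throughput: Q = 124.4 kg/h = 124.4/3600 = 0.0345556 kg/s
t_res = M / Q_s = 2.08 ÷ 0.0345556 = 60.1929 s
Geometry in metres: D = 57.1 mm → 0.0571 m, h = 6.36 mm → 0.00636 m; screw speed N = 206.7 rpm = 3.445 rev/s
Shear rate: γ̇ = πDN/h = π·0.0571·3.445/0.00636 = 97.1668 s⁻¹
ΔT = η·γ̇²·t_res/(ρ·cp) = [403 × 97.1668² × 60.1929] / [981 × 1710] = 136.528 K

value=136.5 K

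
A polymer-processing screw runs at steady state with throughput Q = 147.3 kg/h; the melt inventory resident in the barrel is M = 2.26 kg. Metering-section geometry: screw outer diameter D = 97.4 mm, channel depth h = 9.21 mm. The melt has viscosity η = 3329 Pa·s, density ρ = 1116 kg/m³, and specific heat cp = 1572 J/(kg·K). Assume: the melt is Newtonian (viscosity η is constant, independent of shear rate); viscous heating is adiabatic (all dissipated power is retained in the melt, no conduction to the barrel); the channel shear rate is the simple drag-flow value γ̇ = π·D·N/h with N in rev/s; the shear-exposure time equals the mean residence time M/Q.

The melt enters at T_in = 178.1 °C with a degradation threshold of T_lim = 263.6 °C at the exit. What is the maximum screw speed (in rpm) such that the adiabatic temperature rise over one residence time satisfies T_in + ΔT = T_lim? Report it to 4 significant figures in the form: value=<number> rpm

value=51.58 rpm

Convert throughput: Q = 147.3 kg/h = 147.3/3600 = 0.0409167 kg/s
t_res = M / Q_s = 2.26 / 0.0409167 = 55.2342 s
Convert to metres: D = 0.0974 m, h = 0.00921 m
ΔT_a = T_lim − T_in = 263.6 °C − 178.1 °C = 85.5 K
γ̇_max² = ΔT_a·ρ·cp/(η·t_res) = 85.5·1116·1572/(3329·55.2342) = 815.757 s⁻²
γ̇_max = sqrt(815.757) = 28.5615 s⁻¹
Solve γ̇ = πDN/h for N: N_max = γ̇_max·h/(π·D) = 28.5615 × 0.00921 / (π × 0.0974) = 0.859669 rev/s = 51.5801 rpm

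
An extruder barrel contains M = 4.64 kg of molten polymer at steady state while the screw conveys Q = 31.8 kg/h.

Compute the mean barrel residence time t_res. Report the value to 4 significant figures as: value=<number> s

Q_s = Q / 3600 = 31.8 / 3600 = 0.00883333 kg/s
Mean residence time: t_res = M/Q_s = 4.64 kg / 0.00883333 kg/s = 525.283 s

value=525.3 s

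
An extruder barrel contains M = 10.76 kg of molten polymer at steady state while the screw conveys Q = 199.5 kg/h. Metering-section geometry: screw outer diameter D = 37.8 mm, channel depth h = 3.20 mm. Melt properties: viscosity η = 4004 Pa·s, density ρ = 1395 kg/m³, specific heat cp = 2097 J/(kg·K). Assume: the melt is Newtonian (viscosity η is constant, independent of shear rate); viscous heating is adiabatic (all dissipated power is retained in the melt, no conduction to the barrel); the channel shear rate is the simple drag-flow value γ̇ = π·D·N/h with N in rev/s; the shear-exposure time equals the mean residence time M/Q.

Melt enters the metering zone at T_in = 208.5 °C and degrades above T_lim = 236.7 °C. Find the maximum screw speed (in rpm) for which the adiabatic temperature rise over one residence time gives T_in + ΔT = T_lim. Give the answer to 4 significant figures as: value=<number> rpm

value=16.65 rpm

Q_s = Q / 3600 = 199.5 / 3600 = 0.0554167 kg/s
t_res = M / Q_s = 10.76 / 0.0554167 = 194.165 s
D = 37.8 mm = 0.0378 m;  h = 3.20 mm = 0.0032 m
ΔT_a = T_lim − T_in = 236.7 °C − 208.5 °C = 28.2 K
γ̇_max² = ΔT_a·ρ·cp/(η·t_res) = 28.2·1395·2097/(4004·194.165) = 106.11 s⁻²
γ̇_max = √106.11 = 10.301 s⁻¹
N_max = γ̇_max h / (πD) = 10.301·0.0032/(π·0.0378) = 0.277579 rev/s → ×60 = 16.6547 rpm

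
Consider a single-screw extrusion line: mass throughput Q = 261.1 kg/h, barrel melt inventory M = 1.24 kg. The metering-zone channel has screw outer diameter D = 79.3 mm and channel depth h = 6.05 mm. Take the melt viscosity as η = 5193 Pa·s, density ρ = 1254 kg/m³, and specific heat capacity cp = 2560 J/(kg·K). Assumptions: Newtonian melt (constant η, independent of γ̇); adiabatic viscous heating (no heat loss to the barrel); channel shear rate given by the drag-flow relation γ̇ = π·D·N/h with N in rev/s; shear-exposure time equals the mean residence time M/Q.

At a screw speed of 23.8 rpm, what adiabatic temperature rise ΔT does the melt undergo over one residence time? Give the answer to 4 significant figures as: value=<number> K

Convert throughput: Q = 261.1 kg/h = 261.1/3600 = 0.0725278 kg/s
t_res = M / Q_s = 1.24 ÷ 0.0725278 = 17.0969 s
Convert to SI: D = 0.0793 m, h = 0.00605 m, N = 23.8/60 = 0.396667 rev/s
Shear rate: γ̇ = πDN/h = π·0.0793·0.396667/0.00605 = 16.334 s⁻¹
Adiabatic rise: ΔT = η γ̇² t_res / (ρ cp) = 5193·(16.334)²·17.0969 / (1254·2560) = 7.37879 K

value=7.379 K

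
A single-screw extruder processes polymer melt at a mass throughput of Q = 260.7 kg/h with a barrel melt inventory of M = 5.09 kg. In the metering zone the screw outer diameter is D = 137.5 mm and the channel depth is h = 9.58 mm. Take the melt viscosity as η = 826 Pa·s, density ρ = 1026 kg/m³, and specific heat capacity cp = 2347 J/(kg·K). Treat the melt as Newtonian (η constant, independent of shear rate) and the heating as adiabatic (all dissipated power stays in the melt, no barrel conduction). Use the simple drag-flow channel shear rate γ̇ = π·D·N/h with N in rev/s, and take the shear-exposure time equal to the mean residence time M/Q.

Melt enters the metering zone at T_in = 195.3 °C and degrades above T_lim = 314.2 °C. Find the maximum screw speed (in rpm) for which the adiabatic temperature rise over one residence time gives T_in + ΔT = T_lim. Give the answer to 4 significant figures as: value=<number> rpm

value=93.44 rpm

Convert throughput: Q = 260.7 kg/h = 260.7/3600 = 0.0724167 kg/s
Mean residence time: t_res = M/Q_s = 5.09 kg / 0.0724167 kg/s = 70.2877 s
Convert to metres: D = 0.1375 m, h = 0.00958 m
ΔT_a = T_lim − T_in = 314.2 °C − 195.3 °C = 118.9 K
γ̇_max² = ΔT_a·ρ·cp / (η·t_res) = [118.9 × 1026 × 2347] / [826 × 70.2877] = 4931.55 s⁻²
Take the square root: γ̇_max = √(4931.55) = 70.225 s⁻¹
N_max = γ̇_max h / (πD) = 70.225·0.00958/(π·0.1375) = 1.55742 rev/s → ×60 = 93.4449 rpm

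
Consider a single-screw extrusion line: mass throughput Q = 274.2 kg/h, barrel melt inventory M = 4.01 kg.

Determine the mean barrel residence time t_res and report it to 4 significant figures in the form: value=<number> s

value=52.65 s

Convert throughput: Q = 274.2 kg/h = 274.2/3600 = 0.0761667 kg/s
t_res = M / Q_s = 4.01 ÷ 0.0761667 = 52.6477 s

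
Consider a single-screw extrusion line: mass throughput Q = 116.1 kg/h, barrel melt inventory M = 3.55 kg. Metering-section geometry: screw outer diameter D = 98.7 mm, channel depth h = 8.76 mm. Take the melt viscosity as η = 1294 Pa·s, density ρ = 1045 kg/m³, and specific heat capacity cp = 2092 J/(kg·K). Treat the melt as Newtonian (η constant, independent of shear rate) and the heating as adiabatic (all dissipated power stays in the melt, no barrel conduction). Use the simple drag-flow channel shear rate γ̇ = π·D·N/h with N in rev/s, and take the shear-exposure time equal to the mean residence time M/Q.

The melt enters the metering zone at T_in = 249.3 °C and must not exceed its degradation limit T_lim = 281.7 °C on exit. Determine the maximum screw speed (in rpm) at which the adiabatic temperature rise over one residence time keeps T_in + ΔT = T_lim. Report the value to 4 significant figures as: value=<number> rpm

value=37.80 rpm

Convert throughput: Q = 116.1 kg/h = 116.1/3600 = 0.03225 kg/s
t_res = M / Q_s = 3.55 ÷ 0.03225 = 110.078 s
Convert to metres: D = 0.0987 m, h = 0.00876 m
Allowable rise: ΔT_a = T_lim − T_in = 281.7 − 249.3 = 32.4 K
γ̇_max² = ΔT_a·ρ·cp / (η·t_res) = [32.4 × 1045 × 2092] / [1294 × 110.078] = 497.267 s⁻²
γ̇_max = √497.267 = 22.2995 s⁻¹
N_max = γ̇_max·h / (π·D) = 22.2995 · 0.00876 / (π · 0.0987) = 0.629988 rev/s = 37.7993 rpm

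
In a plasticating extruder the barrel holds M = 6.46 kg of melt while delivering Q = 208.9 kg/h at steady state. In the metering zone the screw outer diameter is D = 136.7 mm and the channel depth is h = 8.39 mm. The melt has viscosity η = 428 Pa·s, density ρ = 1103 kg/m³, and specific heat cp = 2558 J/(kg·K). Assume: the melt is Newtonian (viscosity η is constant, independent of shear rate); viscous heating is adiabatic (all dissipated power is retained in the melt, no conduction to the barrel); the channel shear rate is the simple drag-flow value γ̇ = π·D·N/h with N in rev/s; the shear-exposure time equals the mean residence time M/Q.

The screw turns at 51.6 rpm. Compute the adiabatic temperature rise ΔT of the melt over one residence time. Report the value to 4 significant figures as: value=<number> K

Convert throughput: Q = 208.9 kg/h = 208.9/3600 = 0.0580278 kg/s
t_res = M / Q_s = 6.46 / 0.0580278 = 111.326 s
Geometry in metres: D = 136.7 mm → 0.1367 m, h = 8.39 mm → 0.00839 m; screw speed N = 51.6 rpm = 0.86 rev/s
γ̇ = π·D·N / h = π · 0.1367 · 0.86 / 0.00839 = 44.0205 s⁻¹
ΔT = η·γ̇²·t_res/(ρ·cp) = [428 × 44.0205² × 111.326] / [1103 × 2558] = 32.7246 K

value=32.72 K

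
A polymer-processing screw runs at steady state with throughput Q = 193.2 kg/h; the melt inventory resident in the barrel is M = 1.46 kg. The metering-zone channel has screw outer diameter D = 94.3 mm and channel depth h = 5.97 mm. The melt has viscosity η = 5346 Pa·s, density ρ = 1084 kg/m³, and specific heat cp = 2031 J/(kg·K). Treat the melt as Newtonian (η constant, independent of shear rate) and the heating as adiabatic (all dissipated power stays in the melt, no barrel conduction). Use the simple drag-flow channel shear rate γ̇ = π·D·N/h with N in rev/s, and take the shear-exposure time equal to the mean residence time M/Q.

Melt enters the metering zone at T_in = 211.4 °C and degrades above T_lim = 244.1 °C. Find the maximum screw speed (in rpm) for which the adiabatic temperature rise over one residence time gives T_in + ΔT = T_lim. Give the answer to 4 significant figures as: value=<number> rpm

Q_s = Q / 3600 = 193.2 / 3600 = 0.0536667 kg/s
Mean residence time: t_res = M/Q_s = 1.46 kg / 0.0536667 kg/s = 27.205 s
Geometry in SI: D = 94.3 mm → 0.0943 m, h = 5.97 mm → 0.00597 m
Allowable rise: ΔT_a = T_lim − T_in = 244.1 − 211.4 = 32.7 K
γ̇_max² = ΔT_a·ρ·cp / (η·t_res) = [32.7 × 1084 × 2031] / [5346 × 27.205] = 495.005 s⁻²
Take the square root: γ̇_max = √(495.005) = 22.2487 s⁻¹
Solve γ̇ = πDN/h for N: N_max = γ̇_max·h/(π·D) = 22.2487 × 0.00597 / (π × 0.0943) = 0.44835 rev/s = 26.901 rpm

value=26.90 rpm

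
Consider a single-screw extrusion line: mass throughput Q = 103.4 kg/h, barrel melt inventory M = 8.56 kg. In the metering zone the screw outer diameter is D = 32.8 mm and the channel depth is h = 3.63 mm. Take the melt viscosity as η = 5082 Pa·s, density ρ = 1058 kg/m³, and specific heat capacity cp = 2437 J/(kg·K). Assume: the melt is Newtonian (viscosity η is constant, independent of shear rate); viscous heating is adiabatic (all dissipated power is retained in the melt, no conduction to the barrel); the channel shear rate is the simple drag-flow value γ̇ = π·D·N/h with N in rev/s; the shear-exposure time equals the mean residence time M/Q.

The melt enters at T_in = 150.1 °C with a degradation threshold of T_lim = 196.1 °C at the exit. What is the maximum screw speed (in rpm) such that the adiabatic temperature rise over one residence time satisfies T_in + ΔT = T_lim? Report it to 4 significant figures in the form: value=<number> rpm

Convert throughput: Q = 103.4 kg/h = 103.4/3600 = 0.0287222 kg/s
t_res = M / Q_s = 8.56 ÷ 0.0287222 = 298.027 s
D = 32.8 mm = 0.0328 m;  h = 3.63 mm = 0.00363 m
Allowable rise: ΔT_a = T_lim − T_in = 196.1 − 150.1 = 46 K
γ̇_max² = ΔT_a·ρ·cp/(η·t_res) = 46·1058·2437/(5082·298.027) = 78.3085 s⁻²
γ̇_max = sqrt(78.3085) = 8.84921 s⁻¹
Solve γ̇ = πDN/h for N: N_max = γ̇_max·h/(π·D) = 8.84921 × 0.00363 / (π × 0.0328) = 0.311736 rev/s = 18.7042 rpm

value=18.70 rpm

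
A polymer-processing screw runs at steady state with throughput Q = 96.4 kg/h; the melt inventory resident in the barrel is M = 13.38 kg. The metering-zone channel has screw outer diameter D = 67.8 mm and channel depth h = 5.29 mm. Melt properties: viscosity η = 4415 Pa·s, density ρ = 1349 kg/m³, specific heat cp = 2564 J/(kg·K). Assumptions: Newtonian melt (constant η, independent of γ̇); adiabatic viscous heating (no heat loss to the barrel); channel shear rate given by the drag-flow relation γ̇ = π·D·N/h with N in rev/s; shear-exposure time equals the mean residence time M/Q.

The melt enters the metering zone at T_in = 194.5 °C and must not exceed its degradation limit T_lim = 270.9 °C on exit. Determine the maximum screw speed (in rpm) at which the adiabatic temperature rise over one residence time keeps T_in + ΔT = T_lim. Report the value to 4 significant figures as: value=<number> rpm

Throughput in SI: Q_s = 96.4 kg/h ÷ 3600 s/h = 0.0267778 kg/s
t_res = M / Q_s = 13.38 ÷ 0.0267778 = 499.668 s
Geometry in SI: D = 67.8 mm → 0.0678 m, h = 5.29 mm → 0.00529 m
Allowable rise: ΔT_a = T_lim − T_in = 270.9 − 194.5 = 76.4 K
Invert ΔT = ηγ̇²t_res/(ρcp) for γ̇: γ̇_max² = ΔT_a ρ cp / (η t_res) = 76.4·1349·2564 / (4415·499.668) = 119.787 s⁻²
γ̇_max = √119.787 = 10.9447 s⁻¹
Solve γ̇ = πDN/h for N: N_max = γ̇_max·h/(π·D) = 10.9447 × 0.00529 / (π × 0.0678) = 0.27182 rev/s = 16.3092 rpm

value=16.31 rpm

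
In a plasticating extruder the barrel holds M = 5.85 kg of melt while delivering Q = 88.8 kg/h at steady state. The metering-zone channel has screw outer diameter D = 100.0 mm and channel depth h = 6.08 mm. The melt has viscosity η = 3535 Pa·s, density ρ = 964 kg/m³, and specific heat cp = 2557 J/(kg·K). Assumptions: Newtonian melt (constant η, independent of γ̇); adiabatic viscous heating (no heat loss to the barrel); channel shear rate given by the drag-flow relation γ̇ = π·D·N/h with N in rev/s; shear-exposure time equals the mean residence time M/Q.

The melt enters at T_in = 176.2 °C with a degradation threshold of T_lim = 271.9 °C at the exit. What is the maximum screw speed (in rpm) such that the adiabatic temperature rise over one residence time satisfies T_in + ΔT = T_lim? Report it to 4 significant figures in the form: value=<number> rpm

value=19.48 rpm

Throughput in SI: Q_s = 88.8 kg/h ÷ 3600 s/h = 0.0246667 kg/s
t_res = M / Q_s = 5.85 / 0.0246667 = 237.162 s
Convert to metres: D = 0.1 m, h = 0.00608 m
ΔT_a = T_lim − T_in = 271.9 °C − 176.2 °C = 95.7 K
γ̇_max² = ΔT_a·ρ·cp/(η·t_res) = 95.7·964·2557/(3535·237.162) = 281.375 s⁻²
Take the square root: γ̇_max = √(281.375) = 16.7742 s⁻¹
N_max = γ̇_max h / (πD) = 16.7742·0.00608/(π·0.1) = 0.324636 rev/s → ×60 = 19.4781 rpm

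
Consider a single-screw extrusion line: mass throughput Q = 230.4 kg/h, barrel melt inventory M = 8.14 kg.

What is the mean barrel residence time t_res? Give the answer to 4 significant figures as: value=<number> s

Throughput in SI: Q_s = 230.4 kg/h ÷ 3600 s/h = 0.064 kg/s
t_res = M / Q_s = 8.14 / 0.064 = 127.188 s

value=127.2 s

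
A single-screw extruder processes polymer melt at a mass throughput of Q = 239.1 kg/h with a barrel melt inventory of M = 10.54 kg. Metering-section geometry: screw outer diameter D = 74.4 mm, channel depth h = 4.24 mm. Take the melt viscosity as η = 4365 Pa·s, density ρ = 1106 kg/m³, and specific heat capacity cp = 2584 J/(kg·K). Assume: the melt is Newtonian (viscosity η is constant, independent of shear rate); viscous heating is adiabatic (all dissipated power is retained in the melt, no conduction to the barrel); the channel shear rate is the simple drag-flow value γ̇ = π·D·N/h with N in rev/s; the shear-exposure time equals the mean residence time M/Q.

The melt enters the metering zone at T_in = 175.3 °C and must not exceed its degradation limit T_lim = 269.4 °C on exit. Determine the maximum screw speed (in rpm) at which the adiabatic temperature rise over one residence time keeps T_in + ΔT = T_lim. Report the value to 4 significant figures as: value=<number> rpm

value=21.45 rpm

Throughput in SI: Q_s = 239.1 kg/h ÷ 3600 s/h = 0.0664167 kg/s
t_res = M / Q_s = 10.54 ÷ 0.0664167 = 158.695 s
Convert to metres: D = 0.0744 m, h = 0.00424 m
ΔT_a = T_lim − T_in = 269.4 − 175.3 = 94.1 K
γ̇_max² = ΔT_a·ρ·cp / (η·t_res) = [94.1 × 1106 × 2584] / [4365 × 158.695] = 388.23 s⁻²
γ̇_max = sqrt(388.23) = 19.7036 s⁻¹
N_max = γ̇_max·h / (π·D) = 19.7036 · 0.00424 / (π · 0.0744) = 0.357427 rev/s = 21.4456 rpm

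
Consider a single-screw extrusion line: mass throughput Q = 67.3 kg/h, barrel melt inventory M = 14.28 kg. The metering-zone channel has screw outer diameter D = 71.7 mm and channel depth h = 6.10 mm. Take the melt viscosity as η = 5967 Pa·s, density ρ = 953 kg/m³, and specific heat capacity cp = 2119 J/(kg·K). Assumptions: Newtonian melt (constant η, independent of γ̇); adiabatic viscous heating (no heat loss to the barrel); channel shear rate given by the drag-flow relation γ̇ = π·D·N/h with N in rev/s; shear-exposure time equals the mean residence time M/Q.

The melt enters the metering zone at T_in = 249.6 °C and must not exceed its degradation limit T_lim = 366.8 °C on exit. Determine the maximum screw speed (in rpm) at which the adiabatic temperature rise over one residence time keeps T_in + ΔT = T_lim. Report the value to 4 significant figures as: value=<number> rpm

value=11.71 rpm

Q_s = Q / 3600 = 67.3 / 3600 = 0.0186944 kg/s
t_res = M / Q_s = 14.28 ÷ 0.0186944 = 763.863 s
Convert to metres: D = 0.0717 m, h = 0.0061 m
Allowable rise: ΔT_a = T_lim − T_in = 366.8 − 249.6 = 117.2 K
γ̇_max² = ΔT_a·ρ·cp/(η·t_res) = 117.2·953·2119/(5967·763.863) = 51.9254 s⁻²
Take the square root: γ̇_max = √(51.9254) = 7.20593 s⁻¹
N_max = γ̇_max h / (πD) = 7.20593·0.0061/(π·0.0717) = 0.195142 rev/s → ×60 = 11.7085 rpm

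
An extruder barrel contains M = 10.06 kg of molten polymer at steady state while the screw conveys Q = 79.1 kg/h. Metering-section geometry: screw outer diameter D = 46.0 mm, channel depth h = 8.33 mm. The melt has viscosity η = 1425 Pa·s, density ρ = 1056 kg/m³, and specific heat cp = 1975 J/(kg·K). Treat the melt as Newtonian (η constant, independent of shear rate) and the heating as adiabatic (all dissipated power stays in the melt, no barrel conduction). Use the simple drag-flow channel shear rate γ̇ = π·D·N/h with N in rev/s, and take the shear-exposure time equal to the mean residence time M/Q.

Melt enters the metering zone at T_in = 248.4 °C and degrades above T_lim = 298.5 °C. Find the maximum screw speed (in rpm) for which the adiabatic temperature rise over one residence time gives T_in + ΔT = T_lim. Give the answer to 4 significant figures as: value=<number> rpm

value=43.77 rpm

Q_s = Q / 3600 = 79.1 / 3600 = 0.0219722 kg/s
Mean residence time: t_res = M/Q_s = 10.06 kg / 0.0219722 kg/s = 457.851 s
Convert to metres: D = 0.046 m, h = 0.00833 m
ΔT_a = T_lim − T_in = 298.5 °C − 248.4 °C = 50.1 K
γ̇_max² = ΔT_a·ρ·cp / (η·t_res) = [50.1 × 1056 × 1975] / [1425 × 457.851] = 160.151 s⁻²
Take the square root: γ̇_max = √(160.151) = 12.6551 s⁻¹
Solve γ̇ = πDN/h for N: N_max = γ̇_max·h/(π·D) = 12.6551 × 0.00833 / (π × 0.046) = 0.729461 rev/s = 43.7677 rpm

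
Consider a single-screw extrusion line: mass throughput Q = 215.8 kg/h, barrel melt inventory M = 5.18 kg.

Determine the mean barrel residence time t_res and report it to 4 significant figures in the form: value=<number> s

value=86.41 s

Convert throughput: Q = 215.8 kg/h = 215.8/3600 = 0.0599444 kg/s
Mean residence time: t_res = M/Q_s = 5.18 kg / 0.0599444 kg/s = 86.4133 s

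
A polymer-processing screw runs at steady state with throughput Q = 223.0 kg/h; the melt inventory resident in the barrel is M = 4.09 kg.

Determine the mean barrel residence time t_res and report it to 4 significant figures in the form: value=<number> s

Throughput in SI: Q_s = 223.0 kg/h ÷ 3600 s/h = 0.0619444 kg/s
t_res = M / Q_s = 4.09 ÷ 0.0619444 = 66.0269 s

value=66.03 s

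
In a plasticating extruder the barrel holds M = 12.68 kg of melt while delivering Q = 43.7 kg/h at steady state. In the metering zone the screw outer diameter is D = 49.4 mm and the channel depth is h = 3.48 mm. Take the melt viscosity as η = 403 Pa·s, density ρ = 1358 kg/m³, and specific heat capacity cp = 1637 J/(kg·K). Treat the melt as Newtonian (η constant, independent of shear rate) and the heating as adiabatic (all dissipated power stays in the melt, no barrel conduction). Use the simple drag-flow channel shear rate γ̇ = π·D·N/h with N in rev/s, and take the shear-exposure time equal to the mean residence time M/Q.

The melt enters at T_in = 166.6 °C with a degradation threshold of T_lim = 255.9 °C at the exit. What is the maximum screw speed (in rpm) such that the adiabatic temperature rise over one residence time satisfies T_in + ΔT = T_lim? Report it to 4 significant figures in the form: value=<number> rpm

value=29.22 rpm

Q_s = Q / 3600 = 43.7 / 3600 = 0.0121389 kg/s
t_res = M / Q_s = 12.68 ÷ 0.0121389 = 1044.58 s
Geometry in SI: D = 49.4 mm → 0.0494 m, h = 3.48 mm → 0.00348 m
ΔT_a = T_lim − T_in = 255.9 − 166.6 = 89.3 K
Invert ΔT = ηγ̇²t_res/(ρcp) for γ̇: γ̇_max² = ΔT_a ρ cp / (η t_res) = 89.3·1358·1637 / (403·1044.58) = 471.579 s⁻²
γ̇_max = √471.579 = 21.7159 s⁻¹
Solve γ̇ = πDN/h for N: N_max = γ̇_max·h/(π·D) = 21.7159 × 0.00348 / (π × 0.0494) = 0.486945 rev/s = 29.2167 rpm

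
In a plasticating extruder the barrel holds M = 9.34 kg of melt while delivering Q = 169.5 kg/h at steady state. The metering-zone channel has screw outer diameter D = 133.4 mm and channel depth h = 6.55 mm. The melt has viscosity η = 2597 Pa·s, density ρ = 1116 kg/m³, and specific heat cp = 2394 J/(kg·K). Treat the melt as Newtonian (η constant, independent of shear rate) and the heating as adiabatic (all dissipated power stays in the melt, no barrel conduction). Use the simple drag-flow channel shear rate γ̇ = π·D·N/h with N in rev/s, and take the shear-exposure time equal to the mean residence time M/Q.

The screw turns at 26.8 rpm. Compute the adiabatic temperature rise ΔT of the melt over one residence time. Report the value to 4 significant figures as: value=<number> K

Throughput in SI: Q_s = 169.5 kg/h ÷ 3600 s/h = 0.0470833 kg/s
Mean residence time: t_res = M/Q_s = 9.34 kg / 0.0470833 kg/s = 198.372 s
D = 133.4 mm = 0.1334 m;  h = 6.55 mm = 0.00655 m;  N = 26.8 rpm / 60 = 0.446667 rev/s
γ̇ = π·D·N / h = π · 0.1334 · 0.446667 / 0.00655 = 28.5791 s⁻¹
Adiabatic rise: ΔT = η γ̇² t_res / (ρ cp) = 2597·(28.5791)²·198.372 / (1116·2394) = 157.492 K

value=157.5 K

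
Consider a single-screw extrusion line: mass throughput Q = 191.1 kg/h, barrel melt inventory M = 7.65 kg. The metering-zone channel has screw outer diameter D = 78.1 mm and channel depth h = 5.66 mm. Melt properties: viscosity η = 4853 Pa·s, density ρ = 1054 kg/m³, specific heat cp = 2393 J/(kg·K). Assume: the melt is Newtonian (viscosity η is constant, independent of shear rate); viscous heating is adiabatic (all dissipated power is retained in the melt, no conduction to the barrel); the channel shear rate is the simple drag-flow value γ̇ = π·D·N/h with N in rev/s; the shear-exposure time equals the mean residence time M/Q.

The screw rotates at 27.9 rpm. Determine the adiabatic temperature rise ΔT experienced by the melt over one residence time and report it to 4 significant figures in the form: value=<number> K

Throughput in SI: Q_s = 191.1 kg/h ÷ 3600 s/h = 0.0530833 kg/s
Mean residence time: t_res = M/Q_s = 7.65 kg / 0.0530833 kg/s = 144.113 s
Convert to SI: D = 0.0781 m, h = 0.00566 m, N = 27.9/60 = 0.465 rev/s
γ̇ = π·D·N / h = π · 0.0781 · 0.465 / 0.00566 = 20.1575 s⁻¹
ΔT = η·γ̇²·t_res / (ρ·cp) = 4853 · (20.1575)² · 144.113 / (1054 · 2393) = 112.669 K

value=112.7 K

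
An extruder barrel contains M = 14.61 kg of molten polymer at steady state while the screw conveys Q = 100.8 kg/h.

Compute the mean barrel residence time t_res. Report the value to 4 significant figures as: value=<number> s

value=521.8 s

Convert throughput: Q = 100.8 kg/h = 100.8/3600 = 0.028 kg/s
t_res = M / Q_s = 14.61 / 0.028 = 521.786 s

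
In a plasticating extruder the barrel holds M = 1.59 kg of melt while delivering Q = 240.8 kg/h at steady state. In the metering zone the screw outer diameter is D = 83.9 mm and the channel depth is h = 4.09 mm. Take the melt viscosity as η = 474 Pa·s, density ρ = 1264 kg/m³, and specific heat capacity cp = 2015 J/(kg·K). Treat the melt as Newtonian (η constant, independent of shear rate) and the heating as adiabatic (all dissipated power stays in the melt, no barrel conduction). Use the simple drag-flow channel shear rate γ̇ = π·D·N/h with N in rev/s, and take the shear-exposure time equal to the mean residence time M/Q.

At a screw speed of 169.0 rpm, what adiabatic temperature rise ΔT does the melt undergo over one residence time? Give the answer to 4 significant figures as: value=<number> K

value=145.8 K

Convert throughput: Q = 240.8 kg/h = 240.8/3600 = 0.0668889 kg/s
t_res = M / Q_s = 1.59 ÷ 0.0668889 = 23.7708 s
Convert to SI: D = 0.0839 m, h = 0.00409 m, N = 169.0/60 = 2.81667 rev/s
γ̇ = π·D·N / h = π · 0.0839 · 2.81667 / 0.00409 = 181.52 s⁻¹
ΔT = η·γ̇²·t_res/(ρ·cp) = [474 × 181.52² × 23.7708] / [1264 × 2015] = 145.763 K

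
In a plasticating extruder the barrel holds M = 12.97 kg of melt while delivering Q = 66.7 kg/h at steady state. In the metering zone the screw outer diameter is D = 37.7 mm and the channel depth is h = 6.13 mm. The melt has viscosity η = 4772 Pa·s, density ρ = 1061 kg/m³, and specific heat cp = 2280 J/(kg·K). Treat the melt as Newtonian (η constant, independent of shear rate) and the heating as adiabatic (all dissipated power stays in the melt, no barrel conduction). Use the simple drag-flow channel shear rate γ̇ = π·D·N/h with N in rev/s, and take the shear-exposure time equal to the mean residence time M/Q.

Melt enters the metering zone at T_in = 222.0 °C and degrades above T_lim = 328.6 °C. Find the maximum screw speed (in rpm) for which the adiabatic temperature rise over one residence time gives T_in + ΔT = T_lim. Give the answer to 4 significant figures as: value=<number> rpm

Q_s = Q / 3600 = 66.7 / 3600 = 0.0185278 kg/s
Mean residence time: t_res = M/Q_s = 12.97 kg / 0.0185278 kg/s = 700.03 s
Convert to metres: D = 0.0377 m, h = 0.00613 m
ΔT_a = T_lim − T_in = 328.6 − 222.0 = 106.6 K
γ̇_max² = ΔT_a·ρ·cp / (η·t_res) = [106.6 × 1061 × 2280] / [4772 × 700.03] = 77.1952 s⁻²
γ̇_max = √77.1952 = 8.78608 s⁻¹
N_max = γ̇_max h / (πD) = 8.78608·0.00613/(π·0.0377) = 0.454741 rev/s → ×60 = 27.2845 rpm

value=27.28 rpm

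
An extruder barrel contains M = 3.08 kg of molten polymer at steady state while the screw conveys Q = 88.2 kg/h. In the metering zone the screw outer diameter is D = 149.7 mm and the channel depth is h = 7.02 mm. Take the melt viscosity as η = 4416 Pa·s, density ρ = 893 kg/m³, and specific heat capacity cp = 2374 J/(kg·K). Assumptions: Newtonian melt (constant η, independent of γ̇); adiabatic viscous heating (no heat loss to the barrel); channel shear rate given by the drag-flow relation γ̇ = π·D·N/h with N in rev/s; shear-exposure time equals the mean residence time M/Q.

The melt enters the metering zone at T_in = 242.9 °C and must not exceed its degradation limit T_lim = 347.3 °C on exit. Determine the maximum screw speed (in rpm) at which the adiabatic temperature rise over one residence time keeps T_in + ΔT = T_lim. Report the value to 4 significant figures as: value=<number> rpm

value=17.88 rpm

Q_s = Q / 3600 = 88.2 / 3600 = 0.0245 kg/s
t_res = M / Q_s = 3.08 ÷ 0.0245 = 125.714 s
Convert to metres: D = 0.1497 m, h = 0.00702 m
Allowable rise: ΔT_a = T_lim − T_in = 347.3 − 242.9 = 104.4 K
γ̇_max² = ΔT_a·ρ·cp/(η·t_res) = 104.4·893·2374/(4416·125.714) = 398.675 s⁻²
γ̇_max = √398.675 = 19.9668 s⁻¹
Solve γ̇ = πDN/h for N: N_max = γ̇_max·h/(π·D) = 19.9668 × 0.00702 / (π × 0.1497) = 0.29804 rev/s = 17.8824 rpm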